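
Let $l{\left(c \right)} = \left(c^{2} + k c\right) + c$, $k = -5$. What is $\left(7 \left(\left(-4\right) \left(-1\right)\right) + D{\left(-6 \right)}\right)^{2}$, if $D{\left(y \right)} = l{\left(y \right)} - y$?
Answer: $8836$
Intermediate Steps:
$l{\left(c \right)} = c^{2} - 4 c$ ($l{\left(c \right)} = \left(c^{2} - 5 c\right) + c = c^{2} - 4 c$)
$D{\left(y \right)} = - y + y \left(-4 + y\right)$ ($D{\left(y \right)} = y \left(-4 + y\right) - y = - y + y \left(-4 + y\right)$)
$\left(7 \left(\left(-4\right) \left(-1\right)\right) + D{\left(-6 \right)}\right)^{2} = \left(7 \left(\left(-4\right) \left(-1\right)\right) - 6 \left(-5 - 6\right)\right)^{2} = \left(7 \cdot 4 - -66\right)^{2} = \left(28 + 66\right)^{2} = 94^{2} = 8836$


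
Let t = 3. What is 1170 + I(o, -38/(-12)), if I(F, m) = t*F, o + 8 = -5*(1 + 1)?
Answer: 1116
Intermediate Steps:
o = -18 (o = -8 - 5*(1 + 1) = -8 - 5*2 = -8 - 10 = -18)
I(F, m) = 3*F
1170 + I(o, -38/(-12)) = 1170 + 3*(-18) = 1170 - 54 = 1116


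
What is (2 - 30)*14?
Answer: -392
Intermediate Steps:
(2 - 30)*14 = -28*14 = -392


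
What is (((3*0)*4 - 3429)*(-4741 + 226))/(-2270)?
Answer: -3096387/454 ≈ -6820.2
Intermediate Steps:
(((3*0)*4 - 3429)*(-4741 + 226))/(-2270) = ((0*4 - 3429)*(-4515))*(-1/2270) = ((0 - 3429)*(-4515))*(-1/2270) = -3429*(-4515)*(-1/2270) = 15481935*(-1/2270) = -3096387/454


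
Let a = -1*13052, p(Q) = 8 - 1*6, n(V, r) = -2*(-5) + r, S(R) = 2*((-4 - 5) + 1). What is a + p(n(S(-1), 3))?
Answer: -13050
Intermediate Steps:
S(R) = -16 (S(R) = 2*(-9 + 1) = 2*(-8) = -16)
n(V, r) = 10 + r
p(Q) = 2 (p(Q) = 8 - 6 = 2)
a = -13052
a + p(n(S(-1), 3)) = -13052 + 2 = -13050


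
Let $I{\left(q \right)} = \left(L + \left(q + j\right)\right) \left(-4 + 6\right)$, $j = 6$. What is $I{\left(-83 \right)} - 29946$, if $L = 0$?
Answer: $-30100$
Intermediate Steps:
$I{\left(q \right)} = 12 + 2 q$ ($I{\left(q \right)} = \left(0 + \left(q + 6\right)\right) \left(-4 + 6\right) = \left(0 + \left(6 + q\right)\right) 2 = \left(6 + q\right) 2 = 12 + 2 q$)
$I{\left(-83 \right)} - 29946 = \left(12 + 2 \left(-83\right)\right) - 29946 = \left(12 - 166\right) - 29946 = -154 - 29946 = -30100$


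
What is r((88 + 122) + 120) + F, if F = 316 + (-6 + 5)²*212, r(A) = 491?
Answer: 1019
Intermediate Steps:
F = 528 (F = 316 + (-1)²*212 = 316 + 1*212 = 316 + 212 = 528)
r((88 + 122) + 120) + F = 491 + 528 = 1019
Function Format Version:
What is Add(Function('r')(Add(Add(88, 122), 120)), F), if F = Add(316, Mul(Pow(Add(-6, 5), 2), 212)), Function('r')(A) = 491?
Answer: 1019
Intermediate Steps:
F = 528 (F = Add(316, Mul(Pow(-1, 2), 212)) = Add(316, Mul(1, 212)) = Add(316, 212) = 528)
Add(Function('r')(Add(Add(88, 122), 120)), F) = Add(491, 528) = 1019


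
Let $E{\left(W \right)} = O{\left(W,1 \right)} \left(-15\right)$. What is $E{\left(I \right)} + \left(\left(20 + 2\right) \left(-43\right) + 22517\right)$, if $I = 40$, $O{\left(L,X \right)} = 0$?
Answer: $21571$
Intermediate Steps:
$E{\left(W \right)} = 0$ ($E{\left(W \right)} = 0 \left(-15\right) = 0$)
$E{\left(I \right)} + \left(\left(20 + 2\right) \left(-43\right) + 22517\right) = 0 + \left(\left(20 + 2\right) \left(-43\right) + 22517\right) = 0 + \left(22 \left(-43\right) + 22517\right) = 0 + \left(-946 + 22517\right) = 0 + 21571 = 21571$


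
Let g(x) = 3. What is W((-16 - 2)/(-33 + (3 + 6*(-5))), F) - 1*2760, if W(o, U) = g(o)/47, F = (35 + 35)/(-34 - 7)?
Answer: -129717/47 ≈ -2759.9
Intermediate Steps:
F = -70/41 (F = 70/(-41) = 70*(-1/41) = -70/41 ≈ -1.7073)
W(o, U) = 3/47
W((-16 - 2)/(-33 + (3 + 6*(-5))), F) - 1*2760 = 3/47 - 1*2760 = 3/47 - 2760 = -129717/47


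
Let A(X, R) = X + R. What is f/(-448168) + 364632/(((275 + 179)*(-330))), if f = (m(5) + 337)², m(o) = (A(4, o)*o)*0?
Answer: -15035941813/5595377480 ≈ -2.6872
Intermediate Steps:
A(X, R) = R + X
m(o) = 0 (m(o) = ((o + 4)*o)*0 = ((4 + o)*o)*0 = (o*(4 + o))*0 = 0)
f = 113569 (f = (0 + 337)² = 337² = 113569)
f/(-448168) + 364632/(((275 + 179)*(-330))) = 113569/(-448168) + 364632/(((275 + 179)*(-330))) = 113569*(-1/448168) + 364632/((454*(-330))) = -113569/448168 + 364632/(-149820) = -113569/448168 + 364632*(-1/149820) = -113569/448168 - 30386/12485 = -15035941813/5595377480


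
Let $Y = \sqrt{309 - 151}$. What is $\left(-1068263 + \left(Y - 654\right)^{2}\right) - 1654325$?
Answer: $-2722588 + \left(654 - \sqrt{158}\right)^{2} \approx -2.3112 \cdot 10^{6}$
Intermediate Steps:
$Y = \sqrt{158} \approx 12.57$
$\left(-1068263 + \left(Y - 654\right)^{2}\right) - 1654325 = \left(-1068263 + \left(\sqrt{158} - 654\right)^{2}\right) - 1654325 = \left(-1068263 + \left(-654 + \sqrt{158}\right)^{2}\right) - 1654325 = -2722588 + \left(-654 + \sqrt{158}\right)^{2}$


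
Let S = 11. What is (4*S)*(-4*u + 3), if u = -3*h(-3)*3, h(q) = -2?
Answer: -3036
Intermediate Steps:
u = 18 (u = -3*(-2)*3 = 6*3 = 18)
(4*S)*(-4*u + 3) = (4*11)*(-4*18 + 3) = 44*(-72 + 3) = 44*(-69) = -3036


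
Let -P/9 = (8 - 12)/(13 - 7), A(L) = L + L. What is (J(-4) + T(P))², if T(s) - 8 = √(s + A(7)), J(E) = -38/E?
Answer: 1305/4 + 70*√5 ≈ 482.77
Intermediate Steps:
A(L) = 2*L
P = 6 (P = -9*(8 - 12)/(13 - 7) = -(-36)/6 = -9*(-⅔) = 6)
T(s) = 8 + √(14 + s) (T(s) = 8 + √(s + 2*7) = 8 + √(s + 14) = 8 + √(14 + s))
(J(-4) + T(P))² = (-38/(-4) + (8 + √(14 + 6)))² = (-38*(-¼) + (8 + √20))² = (19/2 + (8 + 2*√5))² = (35/2 + 2*√5)²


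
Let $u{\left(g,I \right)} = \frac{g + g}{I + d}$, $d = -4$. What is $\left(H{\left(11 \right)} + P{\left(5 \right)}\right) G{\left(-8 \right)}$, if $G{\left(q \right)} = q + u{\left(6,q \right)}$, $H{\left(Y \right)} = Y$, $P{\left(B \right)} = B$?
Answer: $-144$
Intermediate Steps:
$u{\left(g,I \right)} = \frac{2 g}{-4 + I}$ ($u{\left(g,I \right)} = \frac{g + g}{I - 4} = \frac{2 g}{-4 + I}$)
$G{\left(q \right)} = q + \frac{12}{-4 + q}$ ($G{\left(q \right)} = q + 2 \cdot 6 \frac{1}{-4 + q} = q + \frac{12}{-4 + q}$)
$\left(H{\left(11 \right)} + P{\left(5 \right)}\right) G{\left(-8 \right)} = \left(11 + 5\right) \frac{12 - 8 \left(-4 - 8\right)}{-4 - 8} = 16 \frac{12 - -96}{-12} = 16 \left(- \frac{12 + 96}{12}\right) = 16 \left(\left(- \frac{1}{12}\right) 108\right) = 16 \left(-9\right) = -144$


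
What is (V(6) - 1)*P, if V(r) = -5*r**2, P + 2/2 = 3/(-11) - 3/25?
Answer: 69323/275 ≈ 252.08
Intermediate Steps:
P = -383/275 (P = -1 + (3/(-11) - 3/25) = -1 + (3*(-1/11) - 3*1/25) = -1 + (-3/11 - 3/25) = -1 - 108/275 = -383/275 ≈ -1.3927)
(V(6) - 1)*P = (-5*6**2 - 1)*(-383/275) = (-5*36 - 1)*(-383/275) = (-180 - 1)*(-383/275) = -181*(-383/275) = 69323/275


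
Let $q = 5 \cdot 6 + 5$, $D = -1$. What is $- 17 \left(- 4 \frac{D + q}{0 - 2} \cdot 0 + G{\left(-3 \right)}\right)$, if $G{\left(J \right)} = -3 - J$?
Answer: $0$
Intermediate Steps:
$q = 35$ ($q = 30 + 5 = 35$)
$- 17 \left(- 4 \frac{D + q}{0 - 2} \cdot 0 + G{\left(-3 \right)}\right) = - 17 \left(- 4 \frac{-1 + 35}{0 - 2} \cdot 0 - 0\right) = - 17 \left(- 4 \frac{34}{-2} \cdot 0 + \left(-3 + 3\right)\right) = - 17 \left(- 4 \cdot 34 \left(- \frac{1}{2}\right) 0 + 0\right) = - 17 \left(\left(-4\right) \left(-17\right) 0 + 0\right) = - 17 \left(68 \cdot 0 + 0\right) = - 17 \left(0 + 0\right) = \left(-17\right) 0 = 0$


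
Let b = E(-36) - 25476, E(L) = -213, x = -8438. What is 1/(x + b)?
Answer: -1/34127 ≈ -2.9302e-5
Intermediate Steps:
b = -25689 (b = -213 - 25476 = -25689)
1/(x + b) = 1/(-8438 - 25689) = 1/(-34127) = -1/34127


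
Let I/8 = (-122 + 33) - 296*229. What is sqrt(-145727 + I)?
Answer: I*sqrt(688711) ≈ 829.89*I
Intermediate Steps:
I = -542984 (I = 8*((-122 + 33) - 296*229) = 8*(-89 - 67784) = 8*(-67873) = -542984)
sqrt(-145727 + I) = sqrt(-145727 - 542984) = sqrt(-688711) = I*sqrt(688711)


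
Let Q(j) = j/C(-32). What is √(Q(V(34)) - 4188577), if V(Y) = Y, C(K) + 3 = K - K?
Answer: I*√37697295/3 ≈ 2046.6*I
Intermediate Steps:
C(K) = -3 (C(K) = -3 + (K - K) = -3 + 0 = -3)
Q(j) = -j/3 (Q(j) = j/(-3) = j*(-⅓) = -j/3)
√(Q(V(34)) - 4188577) = √(-⅓*34 - 4188577) = √(-34/3 - 4188577) = √(-12565765/3) = I*√37697295/3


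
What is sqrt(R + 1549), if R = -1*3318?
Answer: I*sqrt(1769) ≈ 42.06*I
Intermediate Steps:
R = -3318
sqrt(R + 1549) = sqrt(-3318 + 1549) = sqrt(-1769) = I*sqrt(1769)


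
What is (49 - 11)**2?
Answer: 1444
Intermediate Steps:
(49 - 11)**2 = 38**2 = 1444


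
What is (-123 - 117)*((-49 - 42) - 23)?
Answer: 27360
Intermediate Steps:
(-123 - 117)*((-49 - 42) - 23) = -240*(-91 - 23) = -240*(-114) = 27360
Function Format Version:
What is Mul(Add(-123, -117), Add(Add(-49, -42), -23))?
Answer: 27360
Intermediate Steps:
Mul(Add(-123, -117), Add(Add(-49, -42), -23)) = Mul(-240, Add(-91, -23)) = Mul(-240, -114) = 27360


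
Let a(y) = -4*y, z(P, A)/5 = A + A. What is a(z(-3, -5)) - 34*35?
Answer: -990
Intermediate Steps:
z(P, A) = 10*A (z(P, A) = 5*(A + A) = 5*(2*A) = 10*A)
a(z(-3, -5)) - 34*35 = -40*(-5) - 34*35 = -4*(-50) - 1190 = 200 - 1190 = -990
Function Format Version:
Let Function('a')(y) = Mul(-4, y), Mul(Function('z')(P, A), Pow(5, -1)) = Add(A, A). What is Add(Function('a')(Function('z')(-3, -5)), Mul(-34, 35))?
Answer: -990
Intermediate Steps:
Function('z')(P, A) = Mul(10, A) (Function('z')(P, A) = Mul(5, Add(A, A)) = Mul(5, Mul(2, A)) = Mul(10, A))
Add(Function('a')(Function('z')(-3, -5)), Mul(-34, 35)) = Add(Mul(-4, Mul(10, -5)), Mul(-34, 35)) = Add(Mul(-4, -50), -1190) = Add(200, -1190) = -990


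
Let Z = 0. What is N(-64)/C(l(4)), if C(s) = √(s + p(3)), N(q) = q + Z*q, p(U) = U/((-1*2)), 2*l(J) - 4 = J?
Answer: -64*√10/5 ≈ -40.477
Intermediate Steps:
l(J) = 2 + J/2
p(U) = -U/2 (p(U) = U/(-2) = U*(-½) = -U/2)
N(q) = q (N(q) = q + 0*q = q + 0 = q)
C(s) = √(-3/2 + s) (C(s) = √(s - ½*3) = √(s - 3/2) = √(-3/2 + s))
N(-64)/C(l(4)) = -64*2/√(-6 + 4*(2 + (½)*4)) = -64*2/√(-6 + 4*(2 + 2)) = -64*2/√(-6 + 4*4) = -64*2/√(-6 + 16) = -64*√10/5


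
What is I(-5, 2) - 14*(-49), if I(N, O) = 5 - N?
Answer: 696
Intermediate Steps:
I(-5, 2) - 14*(-49) = (5 - 1*(-5)) - 14*(-49) = (5 + 5) + 686 = 10 + 686 = 696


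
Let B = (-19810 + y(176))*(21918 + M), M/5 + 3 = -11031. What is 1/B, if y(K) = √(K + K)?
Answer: 9905/6524636746248 + √22/3262318373124 ≈ 1.5195e-9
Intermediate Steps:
M = -55170 (M = -15 + 5*(-11031) = -15 - 55155 = -55170)
y(K) = √2*√K (y(K) = √(2*K) = √2*√K)
B = 658722120 - 133008*√22 (B = (-19810 + √2*√176)*(21918 - 55170) = (-19810 + √2*(4*√11))*(-33252) = (-19810 + 4*√22)*(-33252) = 658722120 - 133008*√22 ≈ 6.5810e+8)
1/B = 1/(658722120 - 133008*√22)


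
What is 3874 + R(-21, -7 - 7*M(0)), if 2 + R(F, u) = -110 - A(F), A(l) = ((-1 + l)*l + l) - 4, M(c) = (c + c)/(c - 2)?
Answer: 3325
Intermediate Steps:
M(c) = 2*c/(-2 + c) (M(c) = (2*c)/(-2 + c) = 2*c/(-2 + c))
A(l) = -4 + l + l*(-1 + l) (A(l) = (l*(-1 + l) + l) - 4 = (l + l*(-1 + l)) - 4 = -4 + l + l*(-1 + l))
R(F, u) = -108 - F² (R(F, u) = -2 + (-110 - (-4 + F²)) = -2 + (-110 + (4 - F²)) = -2 + (-106 - F²) = -108 - F²)
3874 + R(-21, -7 - 7*M(0)) = 3874 + (-108 - 1*(-21)²) = 3874 + (-108 - 1*441) = 3874 + (-108 - 441) = 3874 - 549 = 3325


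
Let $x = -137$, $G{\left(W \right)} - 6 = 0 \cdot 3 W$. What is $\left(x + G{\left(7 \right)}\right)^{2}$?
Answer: $17161$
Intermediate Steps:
$G{\left(W \right)} = 6$ ($G{\left(W \right)} = 6 + 0 \cdot 3 W = 6 + 0 W = 6 + 0 = 6$)
$\left(x + G{\left(7 \right)}\right)^{2} = \left(-137 + 6\right)^{2} = \left(-131\right)^{2} = 17161$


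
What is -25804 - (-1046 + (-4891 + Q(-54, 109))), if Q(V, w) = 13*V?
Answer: -19165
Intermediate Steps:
-25804 - (-1046 + (-4891 + Q(-54, 109))) = -25804 - (-1046 + (-4891 + 13*(-54))) = -25804 - (-1046 + (-4891 - 702)) = -25804 - (-1046 - 5593) = -25804 - 1*(-6639) = -25804 + 6639 = -19165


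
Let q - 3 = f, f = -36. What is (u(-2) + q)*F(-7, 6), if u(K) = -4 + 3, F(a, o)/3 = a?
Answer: 714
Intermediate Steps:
q = -33 (q = 3 - 36 = -33)
F(a, o) = 3*a
u(K) = -1
(u(-2) + q)*F(-7, 6) = (-1 - 33)*(3*(-7)) = -34*(-21) = 714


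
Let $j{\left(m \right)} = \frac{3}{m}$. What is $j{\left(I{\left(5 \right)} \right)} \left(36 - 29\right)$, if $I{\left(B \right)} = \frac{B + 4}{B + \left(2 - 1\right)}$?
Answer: $14$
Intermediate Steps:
$I{\left(B \right)} = \frac{4 + B}{1 + B}$ ($I{\left(B \right)} = \frac{4 + B}{B + \left(2 - 1\right)} = \frac{4 + B}{B + 1} = \frac{4 + B}{1 + B}$)
$j{\left(I{\left(5 \right)} \right)} \left(36 - 29\right) = \frac{3}{\frac{1}{1 + 5} \left(4 + 5\right)} \left(36 - 29\right) = \frac{3}{\frac{1}{6} \cdot 9} \cdot 7 = \frac{3}{\frac{3}{2}} \cdot 7 = 3 \cdot \frac{2}{3} \cdot 7 = 2 \cdot 7 = 14$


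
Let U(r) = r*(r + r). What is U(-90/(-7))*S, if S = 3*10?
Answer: 486000/49 ≈ 9918.4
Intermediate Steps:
U(r) = 2*r² (U(r) = r*(2*r) = 2*r²)
S = 30
U(-90/(-7))*S = (2*(-90/(-7))²)*30 = (2*(-90*(-⅐))²)*30 = (2*(90/7)²)*30 = (2*(8100/49))*30 = (16200/49)*30 = 486000/49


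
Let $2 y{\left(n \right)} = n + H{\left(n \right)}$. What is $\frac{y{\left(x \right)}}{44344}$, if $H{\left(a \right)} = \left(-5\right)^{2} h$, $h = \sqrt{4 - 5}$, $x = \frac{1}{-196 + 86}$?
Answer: $- \frac{1}{9755680} + \frac{25 i}{88688} \approx -1.025 \cdot 10^{-7} + 0.00028189 i$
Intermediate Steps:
$x = - \frac{1}{110}$ ($x = \frac{1}{-110} = - \frac{1}{110} \approx -0.0090909$)
$h = i$ ($h = \sqrt{-1} = i \approx 1.0 i$)
$H{\left(a \right)} = 25 i$ ($H{\left(a \right)} = \left(-5\right)^{2} i = 25 i$)
$y{\left(n \right)} = \frac{n}{2} + \frac{25 i}{2}$ ($y{\left(n \right)} = \frac{n + 25 i}{2} = \frac{n}{2} + \frac{25 i}{2}$)
$\frac{y{\left(x \right)}}{44344} = \frac{\frac{1}{2} \left(- \frac{1}{110}\right) + \frac{25 i}{2}}{44344} = \left(- \frac{1}{220} + \frac{25 i}{2}\right) \frac{1}{44344} = - \frac{1}{9755680} + \frac{25 i}{88688}$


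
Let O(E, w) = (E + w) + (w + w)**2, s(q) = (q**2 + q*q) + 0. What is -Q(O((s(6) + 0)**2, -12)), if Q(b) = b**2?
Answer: -33039504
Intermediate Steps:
s(q) = 2*q**2 (s(q) = (q**2 + q**2) + 0 = 2*q**2 + 0 = 2*q**2)
O(E, w) = E + w + 4*w**2 (O(E, w) = (E + w) + (2*w)**2 = (E + w) + 4*w**2 = E + w + 4*w**2)
-Q(O((s(6) + 0)**2, -12)) = -((2*6**2 + 0)**2 - 12 + 4*(-12)**2)**2 = -((2*36 + 0)**2 - 12 + 4*144)**2 = -((72 + 0)**2 - 12 + 576)**2 = -(72**2 - 12 + 576)**2 = -(5184 - 12 + 576)**2 = -1*5748**2 = -1*33039504 = -33039504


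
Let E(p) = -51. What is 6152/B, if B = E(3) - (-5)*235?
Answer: 1538/281 ≈ 5.4733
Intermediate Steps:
B = 1124 (B = -51 - (-5)*235 = -51 - 1*(-1175) = -51 + 1175 = 1124)
6152/B = 6152/1124 = 6152*(1/1124) = 1538/281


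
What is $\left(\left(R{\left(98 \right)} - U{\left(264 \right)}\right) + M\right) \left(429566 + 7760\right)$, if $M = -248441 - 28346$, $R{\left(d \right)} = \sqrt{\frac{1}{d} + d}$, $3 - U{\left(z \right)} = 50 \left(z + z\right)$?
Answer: $-109502057140 + \frac{218663 \sqrt{19210}}{7} \approx -1.095 \cdot 10^{11}$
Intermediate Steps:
$U{\left(z \right)} = 3 - 100 z$ ($U{\left(z \right)} = 3 - 50 \left(z + z\right) = 3 - 50 \cdot 2 z = 3 - 100 z$)
$R{\left(d \right)} = \sqrt{d + \frac{1}{d}}$
$M = -276787$ ($M = -248441 - 28346 = -276787$)
$\left(\left(R{\left(98 \right)} - U{\left(264 \right)}\right) + M\right) \left(429566 + 7760\right) = \left(\left(\sqrt{98 + \frac{1}{98}} - \left(3 - 26400\right)\right) - 276787\right) \left(429566 + 7760\right) = \left(\left(\sqrt{98 + \frac{1}{98}} - \left(3 - 26400\right)\right) - 276787\right) 437326 = \left(\left(\sqrt{\frac{9605}{98}} - -26397\right) - 276787\right) 437326 = \left(\left(\frac{\sqrt{19210}}{14} + 26397\right) - 276787\right) 437326 = \left(\left(26397 + \frac{\sqrt{19210}}{14}\right) - 276787\right) 437326 = \left(-250390 + \frac{\sqrt{19210}}{14}\right) 437326 = -109502057140 + \frac{218663 \sqrt{19210}}{7}$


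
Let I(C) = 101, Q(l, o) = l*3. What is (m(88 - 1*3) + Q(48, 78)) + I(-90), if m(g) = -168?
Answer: 77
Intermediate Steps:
Q(l, o) = 3*l
(m(88 - 1*3) + Q(48, 78)) + I(-90) = (-168 + 3*48) + 101 = (-168 + 144) + 101 = -24 + 101 = 77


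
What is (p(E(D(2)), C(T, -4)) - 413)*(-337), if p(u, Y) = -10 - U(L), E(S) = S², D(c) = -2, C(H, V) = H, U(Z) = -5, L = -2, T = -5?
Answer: 140866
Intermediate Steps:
p(u, Y) = -5 (p(u, Y) = -10 - 1*(-5) = -10 + 5 = -5)
(p(E(D(2)), C(T, -4)) - 413)*(-337) = (-5 - 413)*(-337) = -418*(-337) = 140866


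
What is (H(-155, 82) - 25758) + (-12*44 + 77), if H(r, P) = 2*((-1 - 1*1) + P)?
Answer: -26049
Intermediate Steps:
H(r, P) = -4 + 2*P (H(r, P) = 2*((-1 - 1) + P) = 2*(-2 + P) = -4 + 2*P)
(H(-155, 82) - 25758) + (-12*44 + 77) = ((-4 + 2*82) - 25758) + (-12*44 + 77) = ((-4 + 164) - 25758) + (-528 + 77) = (160 - 25758) - 451 = -25598 - 451 = -26049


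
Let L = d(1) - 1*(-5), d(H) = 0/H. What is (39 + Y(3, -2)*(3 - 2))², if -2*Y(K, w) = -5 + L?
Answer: 1521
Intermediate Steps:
d(H) = 0
L = 5 (L = 0 - 1*(-5) = 0 + 5 = 5)
Y(K, w) = 0 (Y(K, w) = -(-5 + 5)/2 = -½*0 = 0)
(39 + Y(3, -2)*(3 - 2))² = (39 + 0*(3 - 2))² = (39 + 0*1)² = (39 + 0)² = 39² = 1521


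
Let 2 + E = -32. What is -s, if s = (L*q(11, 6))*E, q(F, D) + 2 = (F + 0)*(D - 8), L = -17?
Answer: 13872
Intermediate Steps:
q(F, D) = -2 + F*(-8 + D) (q(F, D) = -2 + (F + 0)*(D - 8) = -2 + F*(-8 + D))
E = -34 (E = -2 - 32 = -34)
s = -13872 (s = -17*(-2 - 8*11 + 6*11)*(-34) = -17*(-2 - 88 + 66)*(-34) = -17*(-24)*(-34) = 408*(-34) = -13872)
-s = -1*(-13872) = 13872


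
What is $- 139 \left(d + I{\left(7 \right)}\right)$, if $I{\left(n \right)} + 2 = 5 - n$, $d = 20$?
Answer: $-2224$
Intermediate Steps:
$I{\left(n \right)} = 3 - n$ ($I{\left(n \right)} = -2 - \left(-5 + n\right) = 3 - n$)
$- 139 \left(d + I{\left(7 \right)}\right) = - 139 \left(20 + \left(3 - 7\right)\right) = - 139 \left(20 - 4\right) = \left(-139\right) 16 = -2224$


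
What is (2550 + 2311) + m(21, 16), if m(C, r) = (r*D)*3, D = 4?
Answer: 5053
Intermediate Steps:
m(C, r) = 12*r (m(C, r) = (r*4)*3 = (4*r)*3 = 12*r)
(2550 + 2311) + m(21, 16) = (2550 + 2311) + 12*16 = 4861 + 192 = 5053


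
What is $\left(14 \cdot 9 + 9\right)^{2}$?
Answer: $18225$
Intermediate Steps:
$\left(14 \cdot 9 + 9\right)^{2} = \left(126 + 9\right)^{2} = 135^{2} = 18225$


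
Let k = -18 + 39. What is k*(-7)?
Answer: -147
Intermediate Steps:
k = 21
k*(-7) = 21*(-7) = -147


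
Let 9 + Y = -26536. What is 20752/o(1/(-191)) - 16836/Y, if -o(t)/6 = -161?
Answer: 283562708/12821235 ≈ 22.117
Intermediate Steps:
Y = -26545 (Y = -9 - 26536 = -26545)
o(t) = 966 (o(t) = -6*(-161) = 966)
20752/o(1/(-191)) - 16836/Y = 20752/966 - 16836/(-26545) = 20752*(1/966) - 16836*(-1/26545) = 10376/483 + 16836/26545 = 283562708/12821235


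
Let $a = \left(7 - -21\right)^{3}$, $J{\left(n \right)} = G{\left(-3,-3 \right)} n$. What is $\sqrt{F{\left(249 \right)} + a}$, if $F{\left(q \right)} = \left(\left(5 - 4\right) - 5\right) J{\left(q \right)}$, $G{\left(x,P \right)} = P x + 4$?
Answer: $2 \sqrt{2251} \approx 94.889$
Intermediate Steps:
$G{\left(x,P \right)} = 4 + P x$
$J{\left(n \right)} = 13 n$ ($J{\left(n \right)} = \left(4 - -9\right) n = \left(4 + 9\right) n = 13 n$)
$F{\left(q \right)} = - 52 q$ ($F{\left(q \right)} = \left(\left(5 - 4\right) - 5\right) 13 q = \left(1 - 5\right) 13 q = - 4 \cdot 13 q = - 52 q$)
$a = 21952$ ($a = \left(7 + 21\right)^{3} = 28^{3} = 21952$)
$\sqrt{F{\left(249 \right)} + a} = \sqrt{\left(-52\right) 249 + 21952} = \sqrt{-12948 + 21952} = \sqrt{9004} = 2 \sqrt{2251}$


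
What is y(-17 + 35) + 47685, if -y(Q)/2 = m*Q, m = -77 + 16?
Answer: 49881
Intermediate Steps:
m = -61
y(Q) = 122*Q (y(Q) = -(-122)*Q = 122*Q)
y(-17 + 35) + 47685 = 122*(-17 + 35) + 47685 = 122*18 + 47685 = 2196 + 47685 = 49881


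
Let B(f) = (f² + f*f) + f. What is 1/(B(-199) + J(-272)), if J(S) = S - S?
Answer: 1/79003 ≈ 1.2658e-5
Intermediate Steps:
J(S) = 0
B(f) = f + 2*f² (B(f) = (f² + f²) + f = 2*f² + f = f + 2*f²)
1/(B(-199) + J(-272)) = 1/(-199*(1 + 2*(-199)) + 0) = 1/(-199*(1 - 398) + 0) = 1/(-199*(-397) + 0) = 1/(79003 + 0) = 1/79003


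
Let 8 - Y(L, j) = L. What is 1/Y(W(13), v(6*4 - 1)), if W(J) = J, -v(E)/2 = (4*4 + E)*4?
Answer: -1/5 ≈ -0.20000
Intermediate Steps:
v(E) = -128 - 8*E (v(E) = -2*(4*4 + E)*4 = -2*(16 + E)*4 = -2*(64 + 4*E) = -128 - 8*E)
Y(L, j) = 8 - L
1/Y(W(13), v(6*4 - 1)) = 1/(8 - 1*13) = 1/(8 - 13) = 1/(-5) = -1/5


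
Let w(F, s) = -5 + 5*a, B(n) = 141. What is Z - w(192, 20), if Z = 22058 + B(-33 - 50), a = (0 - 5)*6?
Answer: 22354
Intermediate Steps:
a = -30 (a = -5*6 = -30)
w(F, s) = -155 (w(F, s) = -5 + 5*(-30) = -5 - 150 = -155)
Z = 22199 (Z = 22058 + 141 = 22199)
Z - w(192, 20) = 22199 - 1*(-155) = 22199 + 155 = 22354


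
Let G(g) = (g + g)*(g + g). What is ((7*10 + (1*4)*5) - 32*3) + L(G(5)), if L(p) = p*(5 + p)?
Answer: 10494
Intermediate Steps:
G(g) = 4*g² (G(g) = (2*g)*(2*g) = 4*g²)
((7*10 + (1*4)*5) - 32*3) + L(G(5)) = ((7*10 + (1*4)*5) - 32*3) + (4*5²)*(5 + 4*5²) = ((70 + 4*5) - 96) + (4*25)*(5 + 4*25) = ((70 + 20) - 96) + 100*(5 + 100) = (90 - 96) + 100*105 = -6 + 10500 = 10494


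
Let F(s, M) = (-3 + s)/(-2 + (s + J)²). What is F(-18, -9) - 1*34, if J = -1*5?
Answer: -17939/527 ≈ -34.040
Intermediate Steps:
J = -5
F(s, M) = (-3 + s)/(-2 + (-5 + s)²) (F(s, M) = (-3 + s)/(-2 + (s - 5)²) = (-3 + s)/(-2 + (-5 + s)²))
F(-18, -9) - 1*34 = (-3 - 18)/(-2 + (-5 - 18)²) - 1*34 = -21/(-2 + (-23)²) - 34 = -21/(-2 + 529) - 34 = -21/527 - 34 = -17939/527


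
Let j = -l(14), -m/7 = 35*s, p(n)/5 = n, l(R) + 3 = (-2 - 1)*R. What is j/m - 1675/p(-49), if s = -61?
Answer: 20444/2989 ≈ 6.8397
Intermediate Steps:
l(R) = -3 - 3*R (l(R) = -3 + (-2 - 1)*R = -3 - 3*R)
p(n) = 5*n
m = 14945 (m = -245*(-61) = -7*(-2135) = 14945)
j = 45 (j = -(-3 - 3*14) = -(-3 - 42) = -1*(-45) = 45)
j/m - 1675/p(-49) = 45/14945 - 1675/(5*(-49)) = 45*(1/14945) - 1675/(-245) = 9/2989 - 1675*(-1/245) = 9/2989 + 335/49 = 20444/2989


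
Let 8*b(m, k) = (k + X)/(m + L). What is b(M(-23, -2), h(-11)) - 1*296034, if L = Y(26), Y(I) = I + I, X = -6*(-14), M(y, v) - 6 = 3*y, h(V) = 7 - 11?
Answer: -3256384/11 ≈ -2.9604e+5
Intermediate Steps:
h(V) = -4
M(y, v) = 6 + 3*y
X = 84
Y(I) = 2*I
L = 52 (L = 2*26 = 52)
b(m, k) = (84 + k)/(8*(52 + m)) (b(m, k) = ((k + 84)/(m + 52))/8 = ((84 + k)/(52 + m))/8 = (84 + k)/(8*(52 + m)))
b(M(-23, -2), h(-11)) - 1*296034 = (84 - 4)/(8*(52 + (6 + 3*(-23)))) - 1*296034 = (⅛)*80/(52 + (6 - 69)) - 296034 = (⅛)*80/(52 - 63) - 296034 = (⅛)*80/(-11) - 296034 = (⅛)*(-1/11)*80 - 296034 = -10/11 - 296034 = -3256384/11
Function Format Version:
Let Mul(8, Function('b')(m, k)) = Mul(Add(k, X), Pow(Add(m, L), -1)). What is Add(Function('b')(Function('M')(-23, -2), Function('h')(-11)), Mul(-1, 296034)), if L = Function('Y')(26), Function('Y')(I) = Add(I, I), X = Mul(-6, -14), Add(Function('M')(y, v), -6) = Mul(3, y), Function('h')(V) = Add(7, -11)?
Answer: Rational(-3256384, 11) ≈ -2.9604e+5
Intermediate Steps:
Function('h')(V) = -4
Function('M')(y, v) = Add(6, Mul(3, y))
X = 84
Function('Y')(I) = Mul(2, I)
L = 52 (L = Mul(2, 26) = 52)
Function('b')(m, k) = Mul(Rational(1, 8), Pow(Add(52, m), -1), Add(84, k)) (Function('b')(m, k) = Mul(Rational(1, 8), Mul(Add(k, 84), Pow(Add(m, 52), -1))) = Mul(Rational(1, 8), Mul(Add(84, k), Pow(Add(52, m), -1))) = Mul(Rational(1, 8), Mul(Pow(Add(52, m), -1), Add(84, k))) = Mul(Rational(1, 8), Pow(Add(52, m), -1), Add(84, k)))
Add(Function('b')(Function('M')(-23, -2), Function('h')(-11)), Mul(-1, 296034)) = Add(Mul(Rational(1, 8), Pow(Add(52, Add(6, Mul(3, -23))), -1), Add(84, -4)), Mul(-1, 296034)) = Add(Mul(Rational(1, 8), Pow(Add(52, Add(6, -69)), -1), 80), -296034) = Add(Mul(Rational(1, 8), Pow(Add(52, -63), -1), 80), -296034) = Add(Mul(Rational(1, 8), Pow(-11, -1), 80), -296034) = Add(Mul(Rational(1, 8), Rational(-1, 11), 80), -296034) = Add(Rational(-10, 11), -296034) = Rational(-3256384, 11)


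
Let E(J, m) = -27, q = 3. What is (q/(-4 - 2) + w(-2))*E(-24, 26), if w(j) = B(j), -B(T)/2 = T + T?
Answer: -405/2 ≈ -202.50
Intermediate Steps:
B(T) = -4*T (B(T) = -2*(T + T) = -4*T)
w(j) = -4*j
(q/(-4 - 2) + w(-2))*E(-24, 26) = (3/(-4 - 2) - 4*(-2))*(-27) = (3/(-6) + 8)*(-27) = (-⅙*3 + 8)*(-27) = (-½ + 8)*(-27) = (15/2)*(-27) = -405/2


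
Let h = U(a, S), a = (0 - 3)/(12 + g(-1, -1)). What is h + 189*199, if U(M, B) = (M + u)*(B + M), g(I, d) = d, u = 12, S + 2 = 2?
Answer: 4550544/121 ≈ 37608.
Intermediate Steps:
S = 0 (S = -2 + 2 = 0)
a = -3/11 (a = (0 - 3)/(12 - 1) = -3/11 ≈ -0.27273)
U(M, B) = (12 + M)*(B + M) (U(M, B) = (M + 12)*(B + M) = (12 + M)*(B + M))
h = -387/121 (h = (-3/11)² + 12*0 + 12*(-3/11) + 0*(-3/11) = 9/121 + 0 - 36/11 + 0 = -387/121 ≈ -3.1983)
h + 189*199 = -387/121 + 189*199 = -387/121 + 37611 = 4550544/121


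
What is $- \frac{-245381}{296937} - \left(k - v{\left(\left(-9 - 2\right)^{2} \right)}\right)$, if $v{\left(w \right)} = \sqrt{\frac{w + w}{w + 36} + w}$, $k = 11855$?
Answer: $- \frac{3519942754}{296937} + \frac{11 \sqrt{24963}}{157} \approx -11843.0$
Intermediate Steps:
$v{\left(w \right)} = \sqrt{w + \frac{2 w}{36 + w}}$ ($v{\left(w \right)} = \sqrt{\frac{2 w}{36 + w} + w} = \sqrt{w + \frac{2 w}{36 + w}}$)
$- \frac{-245381}{296937} - \left(k - v{\left(\left(-9 - 2\right)^{2} \right)}\right) = - \frac{-245381}{296937} - \left(11855 - \sqrt{\frac{\left(-9 - 2\right)^{2} \left(38 + \left(-9 - 2\right)^{2}\right)}{36 + \left(-9 - 2\right)^{2}}}\right) = - \frac{-245381}{296937} - \left(11855 - \sqrt{\frac{\left(-11\right)^{2} \left(38 + \left(-11\right)^{2}\right)}{36 + \left(-11\right)^{2}}}\right) = \left(-1\right) \left(- \frac{245381}{296937}\right) - \left(11855 - \sqrt{\frac{121 \left(38 + 121\right)}{36 + 121}}\right) = \frac{245381}{296937} - \left(11855 - \sqrt{121 \cdot \frac{1}{157} \cdot 159}\right) = \frac{245381}{296937} - \left(11855 - \sqrt{\frac{19239}{157}}\right) = \frac{245381}{296937} - \left(11855 - \frac{11 \sqrt{24963}}{157}\right) = - \frac{3519942754}{296937} + \frac{11 \sqrt{24963}}{157}$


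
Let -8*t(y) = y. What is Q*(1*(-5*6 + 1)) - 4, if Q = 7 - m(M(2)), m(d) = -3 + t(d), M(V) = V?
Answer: -1205/4 ≈ -301.25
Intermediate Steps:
t(y) = -y/8
m(d) = -3 - d/8
Q = 41/4 (Q = 7 - (-3 - 1/8*2) = 7 - (-3 - 1/4) = 7 - 1*(-13/4) = 7 + 13/4 = 41/4 ≈ 10.250)
Q*(1*(-5*6 + 1)) - 4 = 41*(1*(-5*6 + 1))/4 - 4 = 41*(1*(-30 + 1))/4 - 4 = 41*(1*(-29))/4 - 4 = (41/4)*(-29) - 4 = -1189/4 - 4 = -1205/4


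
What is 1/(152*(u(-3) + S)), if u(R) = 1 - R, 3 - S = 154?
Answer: -1/22344 ≈ -4.4755e-5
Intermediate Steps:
S = -151 (S = 3 - 1*154 = 3 - 154 = -151)
1/(152*(u(-3) + S)) = 1/(152*((1 - 1*(-3)) - 151)) = 1/(152*((1 + 3) - 151)) = 1/(152*(4 - 151)) = 1/(152*(-147)) = 1/(-22344) = -1/22344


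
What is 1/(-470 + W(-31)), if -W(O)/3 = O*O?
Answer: -1/3353 ≈ -0.00029824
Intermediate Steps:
W(O) = -3*O² (W(O) = -3*O*O = -3*O²)
1/(-470 + W(-31)) = 1/(-470 - 3*(-31)²) = 1/(-470 - 3*961) = 1/(-470 - 2883) = 1/(-3353) = -1/3353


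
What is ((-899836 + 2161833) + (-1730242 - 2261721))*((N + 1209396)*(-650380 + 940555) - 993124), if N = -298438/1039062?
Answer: -165910792949548815145182/173177 ≈ -9.5804e+17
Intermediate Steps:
N = -149219/519531 (N = -298438*1/1039062 = -149219/519531 ≈ -0.28722)
((-899836 + 2161833) + (-1730242 - 2261721))*((N + 1209396)*(-650380 + 940555) - 993124) = ((-899836 + 2161833) + (-1730242 - 2261721))*((-149219/519531 + 1209396)*(-650380 + 940555) - 993124) = (1261997 - 3991963)*((628318564057/519531)*290175 - 993124) = -2729966*(60774113108413325/173177 - 993124) = -2729966*60773941122178377/173177 = -165910792949548815145182/173177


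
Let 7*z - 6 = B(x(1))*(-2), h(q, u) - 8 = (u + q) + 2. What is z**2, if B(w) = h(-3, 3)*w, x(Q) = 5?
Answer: 8836/49 ≈ 180.33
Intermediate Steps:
h(q, u) = 10 + q + u (h(q, u) = 8 + ((u + q) + 2) = 8 + ((q + u) + 2) = 8 + (2 + q + u) = 10 + q + u)
B(w) = 10*w (B(w) = (10 - 3 + 3)*w = 10*w)
z = -94/7 (z = 6/7 + ((10*5)*(-2))/7 = 6/7 + (50*(-2))/7 = 6/7 + (1/7)*(-100) = 6/7 - 100/7 = -94/7 ≈ -13.429)
z**2 = (-94/7)**2 = 8836/49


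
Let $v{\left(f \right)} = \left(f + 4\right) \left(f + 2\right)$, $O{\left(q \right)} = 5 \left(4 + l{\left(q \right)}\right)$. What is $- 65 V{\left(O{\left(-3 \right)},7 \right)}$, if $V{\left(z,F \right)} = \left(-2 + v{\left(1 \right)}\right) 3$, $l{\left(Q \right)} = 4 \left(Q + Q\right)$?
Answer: $-2535$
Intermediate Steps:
$l{\left(Q \right)} = 8 Q$ ($l{\left(Q \right)} = 4 \cdot 2 Q = 8 Q$)
$O{\left(q \right)} = 20 + 40 q$ ($O{\left(q \right)} = 5 \left(4 + 8 q\right) = 20 + 40 q$)
$v{\left(f \right)} = \left(2 + f\right) \left(4 + f\right)$ ($v{\left(f \right)} = \left(4 + f\right) \left(2 + f\right) = \left(2 + f\right) \left(4 + f\right)$)
$V{\left(z,F \right)} = 39$ ($V{\left(z,F \right)} = \left(-2 + \left(8 + 1^{2} + 6 \cdot 1\right)\right) 3 = \left(-2 + \left(8 + 1 + 6\right)\right) 3 = \left(-2 + 15\right) 3 = 13 \cdot 3 = 39$)
$- 65 V{\left(O{\left(-3 \right)},7 \right)} = \left(-65\right) 39 = -2535$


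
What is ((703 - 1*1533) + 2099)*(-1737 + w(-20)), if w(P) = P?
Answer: -2229633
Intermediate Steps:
((703 - 1*1533) + 2099)*(-1737 + w(-20)) = ((703 - 1*1533) + 2099)*(-1737 - 20) = ((703 - 1533) + 2099)*(-1757) = (-830 + 2099)*(-1757) = 1269*(-1757) = -2229633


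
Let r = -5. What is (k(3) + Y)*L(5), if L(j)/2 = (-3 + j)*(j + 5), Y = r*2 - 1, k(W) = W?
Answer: -320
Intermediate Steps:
Y = -11 (Y = -5*2 - 1 = -10 - 1 = -11)
L(j) = 2*(-3 + j)*(5 + j) (L(j) = 2*((-3 + j)*(j + 5)) = 2*((-3 + j)*(5 + j)) = 2*(-3 + j)*(5 + j))
(k(3) + Y)*L(5) = (3 - 11)*(-30 + 2*5**2 + 4*5) = -8*(-30 + 2*25 + 20) = -8*(-30 + 50 + 20) = -8*40 = -320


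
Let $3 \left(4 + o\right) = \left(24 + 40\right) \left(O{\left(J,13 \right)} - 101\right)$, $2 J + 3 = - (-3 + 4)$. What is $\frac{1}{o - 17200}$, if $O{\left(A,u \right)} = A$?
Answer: $- \frac{3}{58204} \approx -5.1543 \cdot 10^{-5}$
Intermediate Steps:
$J = -2$ ($J = - \frac{3}{2} + \frac{\left(-1\right) \left(-3 + 4\right)}{2} = - \frac{3}{2} + \frac{\left(-1\right) 1}{2} = - \frac{3}{2} + \frac{1}{2} \left(-1\right) = - \frac{3}{2} - \frac{1}{2} = -2$)
$o = - \frac{6604}{3}$ ($o = -4 + \frac{\left(24 + 40\right) \left(-2 - 101\right)}{3} = -4 + \frac{64 \left(-103\right)}{3} = -4 + \frac{1}{3} \left(-6592\right) = -4 - \frac{6592}{3} = - \frac{6604}{3} \approx -2201.3$)
$\frac{1}{o - 17200} = \frac{1}{- \frac{6604}{3} - 17200} = \frac{1}{- \frac{58204}{3}} = - \frac{3}{58204}$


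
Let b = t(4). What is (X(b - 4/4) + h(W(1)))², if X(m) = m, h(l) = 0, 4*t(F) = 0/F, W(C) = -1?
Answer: 1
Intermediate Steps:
t(F) = 0 (t(F) = (0/F)/4 = (¼)*0 = 0)
b = 0
(X(b - 4/4) + h(W(1)))² = ((0 - 4/4) + 0)² = ((0 - 4*¼) + 0)² = ((0 - 1) + 0)² = (-1 + 0)² = (-1)² = 1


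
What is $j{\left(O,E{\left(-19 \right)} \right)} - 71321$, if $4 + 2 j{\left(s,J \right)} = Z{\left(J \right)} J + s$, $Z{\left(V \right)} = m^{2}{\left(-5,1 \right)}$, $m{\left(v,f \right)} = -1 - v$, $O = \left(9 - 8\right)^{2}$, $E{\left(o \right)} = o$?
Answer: $- \frac{142949}{2} \approx -71475.0$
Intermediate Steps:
$O = 1$ ($O = 1^{2} = 1$)
$Z{\left(V \right)} = 16$ ($Z{\left(V \right)} = \left(-1 - -5\right)^{2} = \left(-1 + 5\right)^{2} = 4^{2} = 16$)
$j{\left(s,J \right)} = -2 + \frac{s}{2} + 8 J$ ($j{\left(s,J \right)} = -2 + \frac{16 J + s}{2} = -2 + \frac{s + 16 J}{2} = -2 + \left(\frac{s}{2} + 8 J\right) = -2 + \frac{s}{2} + 8 J$)
$j{\left(O,E{\left(-19 \right)} \right)} - 71321 = \left(-2 + \frac{1}{2} \cdot 1 + 8 \left(-19\right)\right) - 71321 = \left(-2 + \frac{1}{2} - 152\right) + \left(-208408 + 137087\right) = - \frac{307}{2} - 71321 = - \frac{142949}{2}$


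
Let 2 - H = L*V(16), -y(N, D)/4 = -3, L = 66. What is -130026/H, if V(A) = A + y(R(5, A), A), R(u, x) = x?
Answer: 5001/71 ≈ 70.437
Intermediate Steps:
y(N, D) = 12 (y(N, D) = -4*(-3) = 12)
V(A) = 12 + A (V(A) = A + 12 = 12 + A)
H = -1846 (H = 2 - 66*(12 + 16) = 2 - 66*28 = 2 - 1*1848 = 2 - 1848 = -1846)
-130026/H = -130026/(-1846) = -130026*(-1/1846) = 5001/71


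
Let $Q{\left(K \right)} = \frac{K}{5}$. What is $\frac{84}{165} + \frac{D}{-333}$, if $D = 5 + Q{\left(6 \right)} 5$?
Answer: $\frac{8719}{18315} \approx 0.47606$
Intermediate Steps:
$Q{\left(K \right)} = \frac{K}{5}$ ($Q{\left(K \right)} = K \frac{1}{5} = \frac{K}{5}$)
$D = 11$ ($D = 5 + \frac{1}{5} \cdot 6 \cdot 5 = 5 + \frac{6}{5} \cdot 5 = 5 + 6 = 11$)
$\frac{84}{165} + \frac{D}{-333} = \frac{84}{165} + \frac{11}{-333} = 84 \cdot \frac{1}{165} + 11 \left(- \frac{1}{333}\right) = \frac{28}{55} - \frac{11}{333} = \frac{8719}{18315}$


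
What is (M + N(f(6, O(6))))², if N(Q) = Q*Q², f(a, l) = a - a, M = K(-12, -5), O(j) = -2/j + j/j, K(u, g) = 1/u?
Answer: 1/144 ≈ 0.0069444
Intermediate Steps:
O(j) = 1 - 2/j (O(j) = -2/j + 1 = 1 - 2/j)
M = -1/12 (M = 1/(-12) = -1/12 ≈ -0.083333)
f(a, l) = 0
N(Q) = Q³
(M + N(f(6, O(6))))² = (-1/12 + 0³)² = (-1/12 + 0)² = (-1/12)² = 1/144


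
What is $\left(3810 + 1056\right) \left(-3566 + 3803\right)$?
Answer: $1153242$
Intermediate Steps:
$\left(3810 + 1056\right) \left(-3566 + 3803\right) = 4866 \cdot 237 = 1153242$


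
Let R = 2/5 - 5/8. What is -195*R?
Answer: 351/8 ≈ 43.875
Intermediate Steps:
R = -9/40 (R = 2*(⅕) - 5*⅛ = ⅖ - 5/8 = -9/40 ≈ -0.22500)
-195*R = -195*(-9/40) = 351/8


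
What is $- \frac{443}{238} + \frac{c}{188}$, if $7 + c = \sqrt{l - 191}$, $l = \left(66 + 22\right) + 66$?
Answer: $- \frac{42475}{22372} + \frac{i \sqrt{37}}{188} \approx -1.8986 + 0.032355 i$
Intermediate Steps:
$l = 154$ ($l = 88 + 66 = 154$)
$c = -7 + i \sqrt{37}$ ($c = -7 + \sqrt{154 - 191} = -7 + \sqrt{-37} = -7 + i \sqrt{37} \approx -7.0 + 6.0828 i$)
$- \frac{443}{238} + \frac{c}{188} = - \frac{443}{238} + \frac{-7 + i \sqrt{37}}{188} = \left(-443\right) \frac{1}{238} + \left(-7 + i \sqrt{37}\right) \frac{1}{188} = - \frac{443}{238} - \left(\frac{7}{188} - \frac{i \sqrt{37}}{188}\right) = - \frac{42475}{22372} + \frac{i \sqrt{37}}{188}$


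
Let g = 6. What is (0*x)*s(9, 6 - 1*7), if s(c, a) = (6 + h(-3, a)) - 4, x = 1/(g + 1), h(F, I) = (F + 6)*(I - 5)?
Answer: 0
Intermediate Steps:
h(F, I) = (-5 + I)*(6 + F) (h(F, I) = (6 + F)*(-5 + I) = (-5 + I)*(6 + F))
x = ⅐ (x = 1/(6 + 1) = 1/7 = ⅐ ≈ 0.14286)
s(c, a) = -13 + 3*a (s(c, a) = (6 + (-30 - 5*(-3) + 6*a - 3*a)) - 4 = (6 + (-30 + 15 + 6*a - 3*a)) - 4 = (6 + (-15 + 3*a)) - 4 = (-9 + 3*a) - 4 = -13 + 3*a)
(0*x)*s(9, 6 - 1*7) = (0*(⅐))*(-13 + 3*(6 - 1*7)) = 0*(-13 + 3*(6 - 7)) = 0*(-13 + 3*(-1)) = 0*(-13 - 3) = 0*(-16) = 0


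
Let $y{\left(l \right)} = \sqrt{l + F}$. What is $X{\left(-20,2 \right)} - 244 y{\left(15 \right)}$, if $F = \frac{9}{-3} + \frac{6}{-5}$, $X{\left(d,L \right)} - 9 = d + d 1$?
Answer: $-31 - \frac{732 \sqrt{30}}{5} \approx -832.87$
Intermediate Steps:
$X{\left(d,L \right)} = 9 + 2 d$ ($X{\left(d,L \right)} = 9 + \left(d + d 1\right) = 9 + \left(d + d\right) = 9 + 2 d$)
$F = - \frac{21}{5}$ ($F = 9 \left(- \frac{1}{3}\right) + 6 \left(- \frac{1}{5}\right) = -3 - \frac{6}{5} = - \frac{21}{5} \approx -4.2$)
$y{\left(l \right)} = \sqrt{- \frac{21}{5} + l}$ ($y{\left(l \right)} = \sqrt{l - \frac{21}{5}} = \sqrt{- \frac{21}{5} + l}$)
$X{\left(-20,2 \right)} - 244 y{\left(15 \right)} = \left(9 + 2 \left(-20\right)\right) - 244 \frac{\sqrt{-105 + 25 \cdot 15}}{5} = \left(9 - 40\right) - 244 \frac{\sqrt{-105 + 375}}{5} = -31 - 244 \frac{\sqrt{270}}{5} = -31 - 244 \frac{3 \sqrt{30}}{5} = -31 - \frac{732 \sqrt{30}}{5}$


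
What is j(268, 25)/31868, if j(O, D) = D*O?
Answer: 1675/7967 ≈ 0.21024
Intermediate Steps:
j(268, 25)/31868 = (25*268)/31868 = 6700*(1/31868) = 1675/7967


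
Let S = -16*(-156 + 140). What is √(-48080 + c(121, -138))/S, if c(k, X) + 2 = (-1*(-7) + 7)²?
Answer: I*√47886/256 ≈ 0.8548*I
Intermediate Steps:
c(k, X) = 194 (c(k, X) = -2 + (-1*(-7) + 7)² = -2 + (7 + 7)² = -2 + 14² = -2 + 196 = 194)
S = 256 (S = -16*(-16) = 256)
√(-48080 + c(121, -138))/S = √(-48080 + 194)/256 = √(-47886)*(1/256) = (I*√47886)*(1/256) = I*√47886/256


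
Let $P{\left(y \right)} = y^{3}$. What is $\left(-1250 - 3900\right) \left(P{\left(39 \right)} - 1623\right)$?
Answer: $-297134400$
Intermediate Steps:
$\left(-1250 - 3900\right) \left(P{\left(39 \right)} - 1623\right) = \left(-1250 - 3900\right) \left(39^{3} - 1623\right) = - 5150 \left(59319 - 1623\right) = \left(-5150\right) 57696 = -297134400$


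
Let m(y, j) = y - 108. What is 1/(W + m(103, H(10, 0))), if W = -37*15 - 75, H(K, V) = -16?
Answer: -1/635 ≈ -0.0015748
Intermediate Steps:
m(y, j) = -108 + y
W = -630 (W = -555 - 75 = -630)
1/(W + m(103, H(10, 0))) = 1/(-630 + (-108 + 103)) = 1/(-630 - 5) = 1/(-635) = -1/635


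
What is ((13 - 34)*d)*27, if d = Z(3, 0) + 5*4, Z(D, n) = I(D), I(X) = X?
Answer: -13041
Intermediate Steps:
Z(D, n) = D
d = 23 (d = 3 + 5*4 = 3 + 20 = 23)
((13 - 34)*d)*27 = ((13 - 34)*23)*27 = -21*23*27 = -483*27 = -13041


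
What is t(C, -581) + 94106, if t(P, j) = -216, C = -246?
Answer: 93890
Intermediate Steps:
t(C, -581) + 94106 = -216 + 94106 = 93890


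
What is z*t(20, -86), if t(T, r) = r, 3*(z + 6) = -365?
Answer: 32938/3 ≈ 10979.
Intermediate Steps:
z = -383/3 (z = -6 + (1/3)*(-365) = -6 - 365/3 = -383/3 ≈ -127.67)
z*t(20, -86) = -383/3*(-86) = 32938/3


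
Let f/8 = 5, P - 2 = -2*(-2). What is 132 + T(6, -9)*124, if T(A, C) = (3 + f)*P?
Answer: 32124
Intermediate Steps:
P = 6 (P = 2 - 2*(-2) = 2 + 4 = 6)
f = 40 (f = 8*5 = 40)
T(A, C) = 258 (T(A, C) = (3 + 40)*6 = 43*6 = 258)
132 + T(6, -9)*124 = 132 + 258*124 = 132 + 31992 = 32124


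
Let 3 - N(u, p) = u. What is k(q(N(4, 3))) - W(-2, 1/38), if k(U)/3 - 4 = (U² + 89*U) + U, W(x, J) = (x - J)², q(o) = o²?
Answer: 405611/1444 ≈ 280.89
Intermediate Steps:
N(u, p) = 3 - u
k(U) = 12 + 3*U² + 270*U (k(U) = 12 + 3*((U² + 89*U) + U) = 12 + 3*(U² + 90*U) = 12 + (3*U² + 270*U) = 12 + 3*U² + 270*U)
k(q(N(4, 3))) - W(-2, 1/38) = (12 + 3*((3 - 1*4)²)² + 270*(3 - 1*4)²) - (1/38 - 1*(-2))² = (12 + 3*((3 - 4)²)² + 270*(3 - 4)²) - (1/38 + 2)² = (12 + 3*((-1)²)² + 270*(-1)²) - (77/38)² = (12 + 3*1² + 270*1) - 1*5929/1444 = (12 + 3*1 + 270) - 5929/1444 = (12 + 3 + 270) - 5929/1444 = 285 - 5929/1444 = 405611/1444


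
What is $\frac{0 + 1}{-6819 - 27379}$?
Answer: $- \frac{1}{34198} \approx -2.9241 \cdot 10^{-5}$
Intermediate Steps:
$\frac{0 + 1}{-6819 - 27379} = 1 \frac{1}{-34198} = 1 \left(- \frac{1}{34198}\right) = - \frac{1}{34198}$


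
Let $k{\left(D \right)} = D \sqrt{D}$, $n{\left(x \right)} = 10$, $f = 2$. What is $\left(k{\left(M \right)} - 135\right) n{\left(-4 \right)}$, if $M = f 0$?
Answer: $-1350$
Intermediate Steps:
$M = 0$ ($M = 2 \cdot 0 = 0$)
$k{\left(D \right)} = D^{\frac{3}{2}}$
$\left(k{\left(M \right)} - 135\right) n{\left(-4 \right)} = \left(0^{\frac{3}{2}} - 135\right) 10 = \left(0 - 135\right) 10 = \left(-135\right) 10 = -1350$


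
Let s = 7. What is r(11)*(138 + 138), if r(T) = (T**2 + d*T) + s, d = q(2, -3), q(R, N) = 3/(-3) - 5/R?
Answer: 24702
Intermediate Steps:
q(R, N) = -1 - 5/R (q(R, N) = 3*(-1/3) - 5/R = -1 - 5/R)
d = -7/2 (d = (-5 - 1*2)/2 = (-5 - 2)/2 = (1/2)*(-7) = -7/2 ≈ -3.5000)
r(T) = 7 + T**2 - 7*T/2 (r(T) = (T**2 - 7*T/2) + 7 = 7 + T**2 - 7*T/2)
r(11)*(138 + 138) = (7 + 11**2 - 7/2*11)*(138 + 138) = (7 + 121 - 77/2)*276 = (179/2)*276 = 24702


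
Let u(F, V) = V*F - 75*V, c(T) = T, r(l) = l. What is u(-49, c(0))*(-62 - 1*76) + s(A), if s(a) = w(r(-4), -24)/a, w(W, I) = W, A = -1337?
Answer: 4/1337 ≈ 0.0029918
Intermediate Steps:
u(F, V) = -75*V + F*V (u(F, V) = F*V - 75*V = -75*V + F*V)
s(a) = -4/a
u(-49, c(0))*(-62 - 1*76) + s(A) = (0*(-75 - 49))*(-62 - 1*76) - 4/(-1337) = (0*(-124))*(-62 - 76) - 4*(-1/1337) = 0*(-138) + 4/1337 = 0 + 4/1337 = 4/1337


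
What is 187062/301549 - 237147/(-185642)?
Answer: 106238004507/55980159458 ≈ 1.8978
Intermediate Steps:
187062/301549 - 237147/(-185642) = 187062*(1/301549) - 237147*(-1/185642) = 187062/301549 + 237147/185642 = 106238004507/55980159458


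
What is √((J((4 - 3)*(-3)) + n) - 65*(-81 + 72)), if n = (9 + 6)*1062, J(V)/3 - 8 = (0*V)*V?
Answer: √16539 ≈ 128.60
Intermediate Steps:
J(V) = 24 (J(V) = 24 + 3*((0*V)*V) = 24 + 3*(0*V) = 24 + 3*0 = 24 + 0 = 24)
n = 15930 (n = 15*1062 = 15930)
√((J((4 - 3)*(-3)) + n) - 65*(-81 + 72)) = √((24 + 15930) - 65*(-81 + 72)) = √(15954 - 65*(-9)) = √(15954 + 585) = √16539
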